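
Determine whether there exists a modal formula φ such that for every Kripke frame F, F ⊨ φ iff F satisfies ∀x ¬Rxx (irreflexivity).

No

Modal frame validity is preserved under surjective bounded morphisms.
The 5-cycle (worlds a,b,c,d,e with a→b→c→d→e→a) is irreflexive, and the map sending every world to a single reflexive point • is a surjective bounded morphism (forth: every edge maps to (•,•); back: every world has a successor). So any modal formula valid on the 5-cycle is also valid on the reflexive point, which is not irreflexive.
So no modal formula (or set of formulas) defines exactly the irreflexive frames.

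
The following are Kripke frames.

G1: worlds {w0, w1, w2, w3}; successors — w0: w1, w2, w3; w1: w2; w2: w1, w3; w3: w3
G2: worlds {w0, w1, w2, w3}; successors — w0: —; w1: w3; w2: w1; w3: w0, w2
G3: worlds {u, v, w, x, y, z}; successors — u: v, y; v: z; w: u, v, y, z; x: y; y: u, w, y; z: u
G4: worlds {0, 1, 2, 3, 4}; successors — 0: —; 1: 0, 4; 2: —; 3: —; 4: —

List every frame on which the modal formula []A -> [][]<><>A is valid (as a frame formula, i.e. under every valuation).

This is the axiom for a generalized confluence (Geach) condition; its first-order frame correspondent is forall x forall z (x R^2 z -> exists w (xRw & z R^2 w)).
G1: fails — w1R²w1 but no w with w1Rw and w1R²w.
G2: fails — w1R²w0 but no w with w1Rw and w0R²w.
G3: satisfies the condition.
G4: satisfies the condition.
Valid on: G3, G4.

G3, G4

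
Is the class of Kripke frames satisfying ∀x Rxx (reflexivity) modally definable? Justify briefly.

Definable; □r → r defines it

Yes: it is reflexivity, defined by the T schema □r → r.
Suppose □r→r is valid. At any x set V(r)={w : Rxw}. Then □r holds at x, so r holds at x, i.e. Rxx.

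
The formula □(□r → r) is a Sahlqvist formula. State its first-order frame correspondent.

Shift-reflexivity

Suppose □(□r→r) is valid. Take Rxy and set V(r)={w : Ryw}. Then at y, □r holds; since □(□r→r) at x, □r→r at y, so r at y, i.e. Ryy.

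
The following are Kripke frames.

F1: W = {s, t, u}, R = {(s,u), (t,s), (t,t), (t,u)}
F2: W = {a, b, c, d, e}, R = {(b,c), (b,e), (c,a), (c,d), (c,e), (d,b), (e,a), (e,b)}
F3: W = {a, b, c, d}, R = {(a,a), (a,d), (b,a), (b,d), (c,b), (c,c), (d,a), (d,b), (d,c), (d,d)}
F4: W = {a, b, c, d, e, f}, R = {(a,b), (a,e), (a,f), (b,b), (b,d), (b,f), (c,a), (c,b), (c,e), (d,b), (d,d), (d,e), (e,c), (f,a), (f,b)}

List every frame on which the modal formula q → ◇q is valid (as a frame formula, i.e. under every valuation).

none

This is the axiom for a generalized confluence (Geach) condition; its first-order frame correspondent is ∀x ∃w (x = w ∧ xRw).
F1: fails — at s but no w with s=w and sRw.
F2: fails — at a but no w with a=w and aRw.
F3: fails — at b but no w with b=w and bRw.
F4: fails — at a but no w with a=w and aRw.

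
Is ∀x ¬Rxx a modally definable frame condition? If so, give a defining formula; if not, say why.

No

Modal frame validity is preserved under surjective bounded morphisms.
The 3-cycle (worlds 0,1,2 with 0→1→2→0) is irreflexive, and the map sending every world to a single reflexive point • is a surjective bounded morphism (forth: every edge maps to (•,•); back: every world has a successor). So any modal formula valid on the 3-cycle is also valid on the reflexive point, which is not irreflexive.
So no modal formula (or set of formulas) defines exactly the irreflexive frames.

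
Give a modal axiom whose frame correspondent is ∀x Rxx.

The condition is reflexivity. The T schema □r → r defines it.
Suppose □r→r is valid. At any x set V(r)={w : Rxw}. Then □r holds at x, so r holds at x, i.e. Rxx.

□r → r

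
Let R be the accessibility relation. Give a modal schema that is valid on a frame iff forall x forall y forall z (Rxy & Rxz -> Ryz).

◇s → □◇s

A defining formula is ◇s → □◇s (the 5 axiom).
Suppose ◇s→□◇s is valid. Take Rxy, Rxz and set V(s)={y}. Then ◇s at x, so □◇s at x, so ◇s at z, so some w with Rzw has s; w=y, i.e. Rzy. By symmetry of the argument, Ryz.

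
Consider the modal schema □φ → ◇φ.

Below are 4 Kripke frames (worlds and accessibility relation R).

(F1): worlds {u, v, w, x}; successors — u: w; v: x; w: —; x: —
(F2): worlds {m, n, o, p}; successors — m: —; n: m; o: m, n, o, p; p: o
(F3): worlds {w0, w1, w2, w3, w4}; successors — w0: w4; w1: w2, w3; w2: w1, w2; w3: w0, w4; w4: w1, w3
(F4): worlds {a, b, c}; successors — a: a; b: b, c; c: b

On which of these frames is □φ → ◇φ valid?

This is the axiom for seriality; its first-order frame correspondent is ∀x ∃y Rxy.
(F1): fails — world w has no successor.
(F2): fails — world m has no successor.
(F3): ✓.
(F4): ✓.

(F3), (F4)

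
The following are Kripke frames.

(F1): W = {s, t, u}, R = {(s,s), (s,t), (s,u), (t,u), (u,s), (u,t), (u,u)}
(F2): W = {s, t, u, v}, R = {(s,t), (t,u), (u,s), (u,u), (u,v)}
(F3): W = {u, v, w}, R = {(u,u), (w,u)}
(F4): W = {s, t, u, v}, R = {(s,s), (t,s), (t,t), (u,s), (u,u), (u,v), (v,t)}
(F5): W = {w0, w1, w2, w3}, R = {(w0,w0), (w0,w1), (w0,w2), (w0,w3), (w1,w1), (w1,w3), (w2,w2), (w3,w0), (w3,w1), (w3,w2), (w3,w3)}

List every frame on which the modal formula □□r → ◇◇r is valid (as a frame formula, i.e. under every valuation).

Frame correspondent (Sahlqvist): ∀x ∃w (xR²w ∧ xR²w) — i.e. a generalized confluence (Geach) condition.
(F1): satisfies the condition.
(F2): fails — at v but no w with vR²w and vR²w.
(F3): fails — at v but no t with vR²t and vR²t.
(F4): satisfies the condition.
(F5): satisfies the condition.

(F1), (F4), (F5)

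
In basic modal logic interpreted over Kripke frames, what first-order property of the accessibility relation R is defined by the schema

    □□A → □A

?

Suppose □□A→□A is valid. Take Rxy and set V(A)={w : xR²w}. Then □□A at x, so □A at x, so A at y, i.e. ∃z(Rxz∧Rzy).
Conversely, on a frame with density the schema holds at every world under every valuation.
Frame condition: ∀x ∀y (Rxy → ∃z (Rxz ∧ Rzy)).

density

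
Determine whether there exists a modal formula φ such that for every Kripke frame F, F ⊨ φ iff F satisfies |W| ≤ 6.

No

If a class were modally definable it would be closed under disjoint unions (Goldblatt–Thomason).
Any modal formula valid on each of 7 disjoint one-world frames is valid on their disjoint union (validity is preserved under disjoint unions). Each one-world frame has |W|=1≤6, but the union has |W|=7.
So no modal formula (or set of formulas) defines exactly the |W|≤6 frames.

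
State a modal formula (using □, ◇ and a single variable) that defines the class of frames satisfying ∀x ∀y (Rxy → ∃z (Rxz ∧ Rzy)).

□□q → □q

The condition is density. The C4 schema □□q → □q defines it.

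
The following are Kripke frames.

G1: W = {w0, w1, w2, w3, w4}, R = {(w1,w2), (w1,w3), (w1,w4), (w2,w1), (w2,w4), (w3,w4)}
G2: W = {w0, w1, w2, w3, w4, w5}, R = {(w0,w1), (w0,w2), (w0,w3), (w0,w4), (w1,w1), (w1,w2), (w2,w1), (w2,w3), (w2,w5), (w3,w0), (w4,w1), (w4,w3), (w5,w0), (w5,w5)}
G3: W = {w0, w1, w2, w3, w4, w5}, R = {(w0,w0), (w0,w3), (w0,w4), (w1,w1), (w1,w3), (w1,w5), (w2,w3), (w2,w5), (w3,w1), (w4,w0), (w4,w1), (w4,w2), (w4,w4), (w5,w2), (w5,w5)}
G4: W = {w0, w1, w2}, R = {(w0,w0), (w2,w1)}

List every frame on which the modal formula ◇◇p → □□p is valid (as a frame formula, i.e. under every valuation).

Frame correspondent (Sahlqvist): ∀x ∀y ∀z ((xR²y ∧ xR²z) → ∃w (y = w ∧ z = w)) — i.e. a generalized confluence (Geach) condition.
G1: fails — w1R²w1, w1R²w4 but w1 ≠ w4.
G2: fails — w0R²w0, w0R²w1 but w0 ≠ w1.
G3: fails — w0R²w0, w0R²w1 but w0 ≠ w1.
G4: holds.

G4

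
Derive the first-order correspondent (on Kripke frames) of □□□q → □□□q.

This is a Sahlqvist (Geach-type) schema ◇^0□^3q → □^3◇^0q.
Minimal-valuation argument: fix x; take any y with xR^0y and any z with xR^3z. Set V(q) to the set of worlds R-reachable from y in exactly 3 steps. Then □^3q holds at y, so the antecedent holds at x; validity forces ◇^0q at z, giving a w with zR^0w and yR^3w.
First-order correspondent: ∀x ∀z (xR³z → ∃w (xR³w ∧ z = w)).

∀x ∀z (xR³z → ∃w (xR³w ∧ z = w))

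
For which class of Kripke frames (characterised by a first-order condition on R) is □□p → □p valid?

Suppose □□p→□p is valid. Take Rxy and set V(p)={w : xR²w}. Then □□p at x, so □p at x, so p at y, i.e. ∃z(Rxz∧Rzy).

Density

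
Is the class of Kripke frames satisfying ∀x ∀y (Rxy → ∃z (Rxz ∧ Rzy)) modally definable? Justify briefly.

Yes: it is density, defined by the C4 schema □□p → □p.
Suppose □□p→□p is valid. Take Rxy and set V(p)={w : xR²w}. Then □□p at x, so □p at x, so p at y, i.e. ∃z(Rxz∧Rzy).

Definable; □□p → □p defines it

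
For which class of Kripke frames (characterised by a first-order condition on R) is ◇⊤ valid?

◇⊤ holds at w iff w has a successor, so frame-validity of ◇⊤ is exactly seriality. Equivalently via □ψ → ◇ψ:
Suppose □ψ→◇ψ is valid. At any x set V(ψ)=W. Then □ψ at x, so ◇ψ at x, so x has a successor.
Conversely, on a frame with seriality the schema holds at every world under every valuation.
So the correspondent is seriality.

Seriality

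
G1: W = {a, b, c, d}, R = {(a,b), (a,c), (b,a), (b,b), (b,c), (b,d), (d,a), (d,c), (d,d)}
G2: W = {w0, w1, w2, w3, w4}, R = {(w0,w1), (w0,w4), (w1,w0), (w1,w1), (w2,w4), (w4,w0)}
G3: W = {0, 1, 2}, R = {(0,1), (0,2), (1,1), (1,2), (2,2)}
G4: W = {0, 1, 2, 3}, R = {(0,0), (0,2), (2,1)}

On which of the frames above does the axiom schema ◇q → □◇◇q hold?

Frame correspondent (Sahlqvist): ∀x ∀y ∀z ((xRy ∧ xRz) → ∃w (y = w ∧ zR²w)) — i.e. a generalized confluence (Geach) condition.
G1: fails — aRb, aRc but no w with b=w and cR²w.
G2: condition met.
G3: fails — 0R1, 0R2 but no w with 1=w and 2R²w.
G4: fails — 0R0, 0R2 but no w with 0=w and 2R²w.
Valid on: G2.

G2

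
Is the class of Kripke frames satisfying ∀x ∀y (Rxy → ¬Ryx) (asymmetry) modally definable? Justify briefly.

No — not modally definable

Any modally definable frame class is closed under surjective bounded morphisms.
The 5-cycle (worlds a,b,c,d,e with a→b→c→d→e→a) is asymmetric. Mapping every world to a single reflexive point • is a surjective bounded morphism, and the reflexive point is not asymmetric (R•• but asymmetry requires ¬R••).
Hence asymmetry is not modally definable.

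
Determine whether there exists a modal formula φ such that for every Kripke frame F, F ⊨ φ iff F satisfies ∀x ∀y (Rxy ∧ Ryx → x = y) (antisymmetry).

If a class were modally definable it would be closed under surjective bounded morphisms (Goldblatt–Thomason).
The 4-cycle (worlds 0,1,2,3 with 0→1→2→3→0) is antisymmetric. Sending even-indexed worlds to s and odd-indexed worlds to t is a surjective bounded morphism onto the two-world frame with s↔t, which is not antisymmetric.
So the class is not modally definable.

Not definable by any modal formula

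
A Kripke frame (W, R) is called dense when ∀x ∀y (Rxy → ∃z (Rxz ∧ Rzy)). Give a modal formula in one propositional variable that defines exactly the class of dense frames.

The condition is density. The C4 schema □□q → □q defines it.

□□q → □q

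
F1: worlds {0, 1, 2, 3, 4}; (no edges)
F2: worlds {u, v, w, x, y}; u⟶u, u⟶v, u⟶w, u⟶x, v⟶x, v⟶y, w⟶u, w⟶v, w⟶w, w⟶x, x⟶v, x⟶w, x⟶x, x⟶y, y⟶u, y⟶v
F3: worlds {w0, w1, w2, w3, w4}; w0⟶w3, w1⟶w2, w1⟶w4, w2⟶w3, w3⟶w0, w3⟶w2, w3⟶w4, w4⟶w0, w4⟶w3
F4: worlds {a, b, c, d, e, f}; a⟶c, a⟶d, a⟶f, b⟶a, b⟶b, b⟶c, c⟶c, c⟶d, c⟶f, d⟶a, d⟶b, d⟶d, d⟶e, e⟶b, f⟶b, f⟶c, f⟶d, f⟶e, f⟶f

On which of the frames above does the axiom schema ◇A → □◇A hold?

The schema corresponds to the Euclidean property: ∀x ∀y ∀z (Rxy ∧ Rxz → Ryz).
F1: ✓.
F2: fails — Ruv and Ruv but not Rvv.
F3: fails — Rw0w3 and Rw0w3 but not Rw3w3.
F4: fails — Rad and Raf but not Rdf.
Valid on: F1.

F1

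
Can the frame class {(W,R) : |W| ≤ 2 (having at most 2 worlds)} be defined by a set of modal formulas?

Any modally definable frame class is closed under disjoint unions.
Any modal formula valid on each of 3 disjoint one-world frames is valid on their disjoint union (validity is preserved under disjoint unions). Each one-world frame has |W|=1≤2, but the union has |W|=3.
So no modal formula (or set of formulas) defines exactly the |W|≤2 frames.

Not modally definable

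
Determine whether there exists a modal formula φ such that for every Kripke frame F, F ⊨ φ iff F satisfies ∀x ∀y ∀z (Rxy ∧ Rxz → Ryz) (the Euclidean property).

Yes: it is the Euclidean property, defined by the 5 schema ◇p → □◇p.

Definable; ◇p → □◇p defines it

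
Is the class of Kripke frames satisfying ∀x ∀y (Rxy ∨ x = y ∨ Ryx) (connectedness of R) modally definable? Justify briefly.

Any modally definable frame class is closed under disjoint unions.
Take 2 disjoint single-world reflexive frames: each is trivially connected, but their disjoint union has 2 worlds with no edge between distinct components, so it is not connected.
So no modal formula (or set of formulas) defines exactly the connected frames.

No — not modally definable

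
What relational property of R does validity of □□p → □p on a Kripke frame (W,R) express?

density: ∀x ∀y (Rxy → ∃z (Rxz ∧ Rzy))

Suppose □□p→□p is valid. Take Rxy and set V(p)={w : xR²w}. Then □□p at x, so □p at x, so p at y, i.e. ∃z(Rxz∧Rzy).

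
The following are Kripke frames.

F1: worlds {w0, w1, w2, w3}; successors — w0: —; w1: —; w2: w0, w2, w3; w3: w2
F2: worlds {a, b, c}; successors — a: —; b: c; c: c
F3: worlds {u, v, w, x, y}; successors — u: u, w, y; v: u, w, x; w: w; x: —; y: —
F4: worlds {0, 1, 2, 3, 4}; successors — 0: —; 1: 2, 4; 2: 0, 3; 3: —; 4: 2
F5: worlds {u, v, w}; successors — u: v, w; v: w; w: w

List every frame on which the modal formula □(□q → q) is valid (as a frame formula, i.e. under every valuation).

Frame correspondent (Sahlqvist): ∀x ∀y (Rxy → Ryy) — i.e. shift-reflexivity.
F1: fails — Rw2w0 but not Rw0w0.
F2: holds.
F3: fails — Rvx but not Rxx.
F4: fails — R12 but not R22.
F5: fails — Ruv but not Rvv.
Valid on: F2.

F2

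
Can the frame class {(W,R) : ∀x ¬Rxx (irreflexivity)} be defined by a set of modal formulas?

No — not modally definable

Modal frame validity is preserved under surjective bounded morphisms.
The 5-cycle (worlds w0,w1,w2,w3,w4 with w0→w1→w2→w3→w4→w0) is irreflexive, and the map sending every world to a single reflexive point • is a surjective bounded morphism (forth: every edge maps to (•,•); back: every world has a successor). So any modal formula valid on the 5-cycle is also valid on the reflexive point, which is not irreflexive.
So the class is not modally definable.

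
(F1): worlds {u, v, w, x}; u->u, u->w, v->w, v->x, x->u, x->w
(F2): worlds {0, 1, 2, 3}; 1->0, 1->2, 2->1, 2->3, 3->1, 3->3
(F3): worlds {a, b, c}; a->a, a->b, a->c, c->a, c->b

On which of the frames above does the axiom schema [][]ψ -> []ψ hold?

(F3)

Frame correspondent (Sahlqvist): forall x forall y (Rxy -> exists z (Rxz & Rzy)) — i.e. density.
(F1): fails — Rvx but no z with Rvz and Rzx.
(F2): fails — R10 but no z with R1z and Rz0.
(F3): ✓.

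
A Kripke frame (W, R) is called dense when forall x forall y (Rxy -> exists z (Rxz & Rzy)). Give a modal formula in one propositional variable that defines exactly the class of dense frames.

The condition is density. The C4 schema □□s → □s defines it.
Suppose □□s→□s is valid. Take Rxy and set V(s)={w : xR²w}. Then □□s at x, so □s at x, so s at y, i.e. ∃z(Rxz∧Rzy).

□□s → □s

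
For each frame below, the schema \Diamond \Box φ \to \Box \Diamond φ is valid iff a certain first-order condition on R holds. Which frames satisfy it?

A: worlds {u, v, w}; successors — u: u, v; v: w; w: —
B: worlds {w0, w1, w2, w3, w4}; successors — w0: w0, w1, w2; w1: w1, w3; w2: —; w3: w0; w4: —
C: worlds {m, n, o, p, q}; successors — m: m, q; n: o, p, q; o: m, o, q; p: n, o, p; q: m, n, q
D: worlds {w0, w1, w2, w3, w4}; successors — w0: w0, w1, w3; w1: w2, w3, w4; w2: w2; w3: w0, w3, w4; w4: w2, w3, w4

C

This is the axiom for convergence; its first-order frame correspondent is \forall x \forall y \forall z (Rxy \wedge Rxz \to \exists w (Ryw \wedge Rzw)).
A: fails — Ruv and Ruu but v and u have no common successor.
B: fails — Rw0w1 and Rw0w2 but w1 and w2 have no common successor.
C: holds.
D: fails — Rw1w2 and Rw1w3 but w2 and w3 have no common successor.
Valid on: C.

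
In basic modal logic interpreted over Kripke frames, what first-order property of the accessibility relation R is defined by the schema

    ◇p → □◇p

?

The Euclidean property

This is the 5 axiom.
It corresponds to the Euclidean property: ∀x ∀y ∀z (Rxy ∧ Rxz → Ryz).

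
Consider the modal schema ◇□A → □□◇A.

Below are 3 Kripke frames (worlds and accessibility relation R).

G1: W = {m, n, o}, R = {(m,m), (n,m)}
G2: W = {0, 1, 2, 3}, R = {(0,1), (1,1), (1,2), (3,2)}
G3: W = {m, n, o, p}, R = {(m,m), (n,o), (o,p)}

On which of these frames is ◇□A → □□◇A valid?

G1

The schema corresponds to a generalized confluence (Geach) condition: ∀x ∀y ∀z ((xRy ∧ xR²z) → ∃w (yRw ∧ zRw)).
G1: holds.
G2: fails — 0R1, 0R²2 but no w with 1Rw and 2Rw.
G3: fails — nRo, nR²p but no w with oRw and pRw.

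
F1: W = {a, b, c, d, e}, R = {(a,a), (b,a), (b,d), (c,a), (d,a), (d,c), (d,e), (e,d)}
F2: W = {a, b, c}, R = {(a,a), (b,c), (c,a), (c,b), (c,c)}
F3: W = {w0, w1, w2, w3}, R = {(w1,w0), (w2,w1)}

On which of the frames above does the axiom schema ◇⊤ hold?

This is the axiom for seriality; its first-order frame correspondent is ∀x ∃y Rxy.
F1: satisfies the condition.
F2: satisfies the condition.
F3: fails — world w0 has no successor.

F1, F2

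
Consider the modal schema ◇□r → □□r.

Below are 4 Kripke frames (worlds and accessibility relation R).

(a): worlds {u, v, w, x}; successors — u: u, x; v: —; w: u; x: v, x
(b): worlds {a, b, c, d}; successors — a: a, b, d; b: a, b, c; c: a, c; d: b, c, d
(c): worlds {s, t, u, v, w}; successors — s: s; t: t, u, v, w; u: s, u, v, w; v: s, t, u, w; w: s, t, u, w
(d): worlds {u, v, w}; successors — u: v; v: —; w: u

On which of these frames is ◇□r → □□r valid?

(d)

This is the axiom for a generalized confluence (Geach) condition; its first-order frame correspondent is ∀x ∀y ∀z ((xRy ∧ xR²z) → ∃w (yRw ∧ z = w)).
(a): fails — uRu, uR²v but no t with uRt and v=t.
(b): fails — aRa, aR²c but no w with aRw and c=w.
(c): fails — tRt, tR²s but no w* with tRw* and s=w*.
(d): holds.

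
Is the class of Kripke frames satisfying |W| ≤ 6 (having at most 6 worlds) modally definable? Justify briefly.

Any modally definable frame class is closed under disjoint unions.
Any modal formula valid on each of 7 disjoint one-world frames is valid on their disjoint union (validity is preserved under disjoint unions). Each one-world frame has |W|=1≤6, but the union has |W|=7.
So the class is not modally definable.

No — not modally definable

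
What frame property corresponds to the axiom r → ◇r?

Replacing r by ¬r and contraposing gives the equivalent schema □r → r.
Suppose □r→r is valid. At any x set V(r)={w : Rxw}. Then □r holds at x, so r holds at x, i.e. Rxx.

reflexivity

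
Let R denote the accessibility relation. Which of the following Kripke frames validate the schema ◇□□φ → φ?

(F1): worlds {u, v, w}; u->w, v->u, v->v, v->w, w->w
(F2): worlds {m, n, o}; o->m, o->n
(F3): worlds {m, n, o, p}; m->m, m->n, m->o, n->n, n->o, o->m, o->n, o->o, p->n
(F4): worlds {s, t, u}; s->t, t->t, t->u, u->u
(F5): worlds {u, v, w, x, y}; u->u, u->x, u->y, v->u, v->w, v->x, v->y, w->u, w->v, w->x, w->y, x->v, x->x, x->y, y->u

none

The schema corresponds to a generalized confluence (Geach) condition: ∀x ∀y (xRy → ∃w (yR²w ∧ x = w)).
(F1): fails — uRw but no t with wR²t and u=t.
(F2): fails — oRm but no w with mR²w and o=w.
(F3): fails — pRn but no w with nR²w and p=w.
(F4): fails — sRt but no w with tR²w and s=w.
(F5): fails — vRy but no t with yR²t and v=t.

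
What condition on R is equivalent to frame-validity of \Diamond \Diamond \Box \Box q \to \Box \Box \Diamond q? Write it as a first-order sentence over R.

\forall x \forall y \forall z ((x R^2 y \wedge x R^2 z) \to \exists w (y R^2 w \wedge zRw))

This is a Sahlqvist (Geach-type) schema ◇^2□^2q → □^2◇^1q.
Minimal-valuation argument: fix x; take any y with xR^2y and any z with xR^2z. Set V(q) to the set of worlds R-reachable from y in exactly 2 steps. Then □^2q holds at y, so the antecedent holds at x; validity forces ◇^1q at z, giving a w with zR^1w and yR^2w.
First-order correspondent: \forall x \forall y \forall z ((x R^2 y \wedge x R^2 z) \to \exists w (y R^2 w \wedge zRw)).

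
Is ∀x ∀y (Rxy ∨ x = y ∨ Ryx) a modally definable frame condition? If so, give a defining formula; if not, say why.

Any modally definable frame class is closed under disjoint unions.
Take 4 disjoint single-world reflexive frames: each is trivially connected, but their disjoint union has 4 worlds with no edge between distinct components, so it is not connected.
So the class is not modally definable.

No — not modally definable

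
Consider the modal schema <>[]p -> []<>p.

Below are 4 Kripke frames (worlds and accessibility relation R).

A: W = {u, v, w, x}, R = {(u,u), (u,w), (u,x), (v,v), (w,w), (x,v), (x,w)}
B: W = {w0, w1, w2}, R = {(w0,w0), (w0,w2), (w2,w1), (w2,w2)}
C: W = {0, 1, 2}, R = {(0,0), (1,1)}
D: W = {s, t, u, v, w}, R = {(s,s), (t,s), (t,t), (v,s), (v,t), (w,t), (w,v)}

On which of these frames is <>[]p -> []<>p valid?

This is the axiom for convergence; its first-order frame correspondent is forall x forall y forall z (Rxy & Rxz -> exists w (Ryw & Rzw)).
A: fails — Rxw and Rxv but w and v have no common successor.
B: fails — Rw2w1 and Rw2w1 but w1 and w1 have no common successor.
C: holds.
D: holds.
Valid on: C, D.

C, D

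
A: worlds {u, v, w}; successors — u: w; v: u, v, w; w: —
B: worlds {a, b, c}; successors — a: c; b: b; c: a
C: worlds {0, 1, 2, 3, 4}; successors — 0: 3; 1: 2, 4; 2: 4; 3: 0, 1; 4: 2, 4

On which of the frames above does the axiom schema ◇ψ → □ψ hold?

B

Frame correspondent (Sahlqvist): ∀x ∀y ∀z (Rxy ∧ Rxz → y = z) — i.e. partial functionality.
A: fails — v sees both u and v.
B: satisfies the condition.
C: fails — 1 sees both 2 and 4.
Valid on: B.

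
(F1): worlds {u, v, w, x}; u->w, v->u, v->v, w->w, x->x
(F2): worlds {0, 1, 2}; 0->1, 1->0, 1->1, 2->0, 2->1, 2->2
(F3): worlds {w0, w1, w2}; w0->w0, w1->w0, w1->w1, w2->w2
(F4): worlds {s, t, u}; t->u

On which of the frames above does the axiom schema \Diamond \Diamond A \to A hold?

(F4)

The schema corresponds to a generalized confluence (Geach) condition: \forall x \forall y (x R^2 y \to \exists w (y = w \wedge x = w)).
(F1): fails — uR²w but w ≠ u.
(F2): fails — 0R²1 but 1 ≠ 0.
(F3): fails — w1R²w0 but w0 ≠ w1.
(F4): ✓.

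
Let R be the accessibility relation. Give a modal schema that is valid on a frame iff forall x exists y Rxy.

This is seriality; the standard corresponding axiom is D: □r → ◇r.
Suppose □r→◇r is valid. At any x set V(r)=W. Then □r at x, so ◇r at x, so x has a successor.

□r → ◇r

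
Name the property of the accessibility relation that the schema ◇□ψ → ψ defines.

symmetry: ∀x ∀y (Rxy → Ryx)

This schema is equivalent to the B axiom ψ → □◇ψ.
It corresponds to symmetry: ∀x ∀y (Rxy → Ryx).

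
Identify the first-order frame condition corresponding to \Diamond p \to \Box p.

Partial functionality

This schema is the CD axiom.
Its frame correspondent is partial functionality — \forall x \forall y \forall z (Rxy \wedge Rxz \to y = z).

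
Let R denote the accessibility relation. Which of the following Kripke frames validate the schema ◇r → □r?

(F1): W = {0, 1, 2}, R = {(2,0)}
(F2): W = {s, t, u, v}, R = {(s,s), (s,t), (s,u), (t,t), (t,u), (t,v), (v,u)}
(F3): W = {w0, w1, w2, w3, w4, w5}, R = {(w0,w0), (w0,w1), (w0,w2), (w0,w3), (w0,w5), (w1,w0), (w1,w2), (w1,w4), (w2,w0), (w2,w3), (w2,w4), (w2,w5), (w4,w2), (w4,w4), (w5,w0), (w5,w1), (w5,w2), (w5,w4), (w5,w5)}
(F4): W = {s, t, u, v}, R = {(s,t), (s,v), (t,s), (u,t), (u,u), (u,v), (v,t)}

(F1)

Frame correspondent (Sahlqvist): ∀x ∀y ∀z (Rxy ∧ Rxz → y = z) — i.e. partial functionality.
(F1): ✓.
(F2): fails — s sees both s and t.
(F3): fails — w0 sees both w0 and w1.
(F4): fails — s sees both t and v.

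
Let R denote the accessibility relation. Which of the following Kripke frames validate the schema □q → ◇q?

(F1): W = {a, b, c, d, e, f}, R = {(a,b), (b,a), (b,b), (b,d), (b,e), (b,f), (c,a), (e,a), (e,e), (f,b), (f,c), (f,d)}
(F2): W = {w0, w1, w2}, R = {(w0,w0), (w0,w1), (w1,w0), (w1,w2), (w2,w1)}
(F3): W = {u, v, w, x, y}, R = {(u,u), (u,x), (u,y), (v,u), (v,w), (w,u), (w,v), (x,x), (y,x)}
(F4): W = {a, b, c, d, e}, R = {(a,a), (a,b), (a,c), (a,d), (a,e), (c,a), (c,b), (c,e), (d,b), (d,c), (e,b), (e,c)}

(F2), (F3)

This is the axiom for seriality; its first-order frame correspondent is ∀x ∃y Rxy.
(F1): fails — world d has no successor.
(F2): holds.
(F3): holds.
(F4): fails — world b has no successor.
Valid on: (F2), (F3).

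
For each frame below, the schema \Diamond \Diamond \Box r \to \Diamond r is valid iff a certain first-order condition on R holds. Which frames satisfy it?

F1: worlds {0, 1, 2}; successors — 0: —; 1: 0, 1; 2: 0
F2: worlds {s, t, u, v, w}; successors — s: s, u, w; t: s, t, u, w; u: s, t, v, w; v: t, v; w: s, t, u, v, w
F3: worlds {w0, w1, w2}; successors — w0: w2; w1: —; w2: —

F3

Frame correspondent (Sahlqvist): \forall x \forall y (x R^2 y \to \exists w (yRw \wedge xRw)) — i.e. a generalized confluence (Geach) condition.
F1: fails — 1R²0 but no w with 0Rw and 1Rw.
F2: fails — sR²v but no w* with vRw* and sRw*.
F3: holds.
Valid on: F3.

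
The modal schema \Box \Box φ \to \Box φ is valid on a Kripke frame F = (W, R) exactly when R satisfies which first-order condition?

density: \forall x \forall y (Rxy \to \exists z (Rxz \wedge Rzy))

Suppose □□φ→□φ is valid. Take Rxy and set V(φ)={w : xR²w}. Then □□φ at x, so □φ at x, so φ at y, i.e. ∃z(Rxz∧Rzy).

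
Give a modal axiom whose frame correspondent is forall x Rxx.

The condition is reflexivity. The T schema □r → r defines it.

□r → r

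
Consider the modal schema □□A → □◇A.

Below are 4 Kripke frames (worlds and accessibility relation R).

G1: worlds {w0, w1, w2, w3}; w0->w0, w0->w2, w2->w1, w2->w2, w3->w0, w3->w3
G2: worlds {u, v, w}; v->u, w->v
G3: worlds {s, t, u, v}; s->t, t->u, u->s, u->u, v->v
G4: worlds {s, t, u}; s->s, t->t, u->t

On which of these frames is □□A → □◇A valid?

G3, G4

This is the axiom for a generalized confluence (Geach) condition; its first-order frame correspondent is ∀x ∀z (xRz → ∃w (xR²w ∧ zRw)).
G1: fails — w2Rw1 but no w with w2R²w and w1Rw.
G2: fails — vRu but no t with vR²t and uRt.
G3: holds.
G4: holds.
Valid on: G3, G4.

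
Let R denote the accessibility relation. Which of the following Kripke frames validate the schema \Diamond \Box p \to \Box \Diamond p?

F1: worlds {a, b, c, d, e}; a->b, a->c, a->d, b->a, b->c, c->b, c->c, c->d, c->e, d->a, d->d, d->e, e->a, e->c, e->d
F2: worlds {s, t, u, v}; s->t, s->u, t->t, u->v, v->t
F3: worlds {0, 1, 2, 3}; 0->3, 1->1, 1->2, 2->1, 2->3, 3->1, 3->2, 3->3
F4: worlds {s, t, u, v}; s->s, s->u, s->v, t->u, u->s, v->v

F1, F3

The schema corresponds to convergence: \forall x \forall y \forall z (Rxy \wedge Rxz \to \exists w (Ryw \wedge Rzw)).
F1: condition met.
F2: fails — Rsu and Rst but u and t have no common successor.
F3: condition met.
F4: fails — Rsv and Rsu but v and u have no common successor.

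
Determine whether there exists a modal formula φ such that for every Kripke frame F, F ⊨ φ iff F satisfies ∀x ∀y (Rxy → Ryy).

The condition is shift-reflexivity. A defining modal formula is □(□r → r).
Suppose □(□r→r) is valid. Take Rxy and set V(r)={w : Ryw}. Then at y, □r holds; since □(□r→r) at x, □r→r at y, so r at y, i.e. Ryy.

Yes, by □(□r → r)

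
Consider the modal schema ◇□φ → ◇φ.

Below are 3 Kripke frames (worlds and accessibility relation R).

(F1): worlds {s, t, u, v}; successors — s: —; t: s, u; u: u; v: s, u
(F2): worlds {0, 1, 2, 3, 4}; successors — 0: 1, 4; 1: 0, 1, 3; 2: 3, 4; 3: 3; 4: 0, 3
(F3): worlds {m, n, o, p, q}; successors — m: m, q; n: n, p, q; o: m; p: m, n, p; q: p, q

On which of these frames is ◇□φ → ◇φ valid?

(F3)

This is the axiom for a generalized confluence (Geach) condition; its first-order frame correspondent is ∀x ∀y (xRy → ∃w (yRw ∧ xRw)).
(F1): fails — tRs but no w with sRw and tRw.
(F2): fails — 0R4 but no w with 4Rw and 0Rw.
(F3): ✓.
Valid on: (F3).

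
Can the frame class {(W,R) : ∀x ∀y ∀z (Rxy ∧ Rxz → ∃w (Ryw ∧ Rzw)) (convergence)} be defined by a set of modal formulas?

Definable; ◇□p → □◇p defines it

This is a Sahlqvist condition; the .2 axiom ◇□p → □◇p defines it.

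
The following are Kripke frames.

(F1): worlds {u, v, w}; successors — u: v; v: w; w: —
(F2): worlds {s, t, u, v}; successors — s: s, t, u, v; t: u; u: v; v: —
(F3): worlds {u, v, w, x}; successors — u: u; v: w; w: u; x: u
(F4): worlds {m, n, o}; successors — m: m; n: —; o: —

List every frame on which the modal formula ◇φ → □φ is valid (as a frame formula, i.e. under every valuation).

This is the axiom for partial functionality; its first-order frame correspondent is ∀x ∀y ∀z (Rxy ∧ Rxz → y = z).
(F1): condition met.
(F2): fails — s sees both s and t.
(F3): condition met.
(F4): condition met.
Valid on: (F1), (F3), (F4).

(F1), (F3), (F4)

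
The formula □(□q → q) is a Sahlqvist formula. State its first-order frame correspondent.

This schema is the T□ axiom.
Its frame correspondent is shift-reflexivity — ∀x ∀y (Rxy → Ryy).

shift-reflexivity: ∀x ∀y (Rxy → Ryy)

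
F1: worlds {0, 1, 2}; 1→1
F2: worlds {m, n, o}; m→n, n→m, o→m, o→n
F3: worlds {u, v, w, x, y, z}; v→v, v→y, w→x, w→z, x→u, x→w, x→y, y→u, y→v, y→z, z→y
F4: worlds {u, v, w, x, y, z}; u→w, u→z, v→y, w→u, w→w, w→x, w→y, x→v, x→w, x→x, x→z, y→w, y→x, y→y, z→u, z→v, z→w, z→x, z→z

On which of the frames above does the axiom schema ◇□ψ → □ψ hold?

This is the axiom for the Euclidean property; its first-order frame correspondent is ∀x ∀y ∀z (Rxy ∧ Rxz → Ryz).
F1: satisfies the condition.
F2: fails — Rmn and Rmn but not Rnn.
F3: fails — Rvy and Rvy but not Ryy.
F4: fails — Ruw and Ruz but not Rwz.
Valid on: F1.

F1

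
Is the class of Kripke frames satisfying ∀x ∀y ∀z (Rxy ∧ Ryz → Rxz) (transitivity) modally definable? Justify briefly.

The condition is transitivity. A defining modal formula is □r → □□r.

Yes — defined by □r → □□r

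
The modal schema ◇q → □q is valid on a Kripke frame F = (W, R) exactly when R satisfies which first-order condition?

Suppose ◇q→□q is valid. Take Rxy, Rxz and set V(q)={y}. Then ◇q at x, so □q at x, so q at z, i.e. z=y.
Conversely, on a frame with partial functionality the schema holds at every world under every valuation.
Frame condition: ∀x ∀y ∀z (Rxy ∧ Rxz → y = z).

Partial functionality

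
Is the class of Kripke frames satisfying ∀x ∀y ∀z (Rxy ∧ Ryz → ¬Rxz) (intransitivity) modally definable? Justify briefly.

Any modally definable frame class is closed under surjective bounded morphisms.
The 7-cycle (worlds w0,w1,w2,w3,w4,w5,w6 with w0→w1→w2→w3→w4→w5→w6→w0) is intransitive. Mapping every world to a single reflexive point • is a surjective bounded morphism; the reflexive point is not intransitive (R••∧R•• but R••).
Hence intransitivity is not modally definable.

Not definable by any modal formula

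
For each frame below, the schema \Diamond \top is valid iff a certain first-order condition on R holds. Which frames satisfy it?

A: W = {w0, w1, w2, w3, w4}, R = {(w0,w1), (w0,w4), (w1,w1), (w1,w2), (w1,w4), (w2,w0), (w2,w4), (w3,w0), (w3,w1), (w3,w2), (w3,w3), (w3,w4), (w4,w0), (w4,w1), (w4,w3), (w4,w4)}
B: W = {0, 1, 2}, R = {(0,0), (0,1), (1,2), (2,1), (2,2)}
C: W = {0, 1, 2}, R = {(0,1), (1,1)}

A, B

This is the axiom for seriality; its first-order frame correspondent is \forall x \exists y Rxy.
A: ✓.
B: ✓.
C: fails — world 2 has no successor.
Valid on: A, B.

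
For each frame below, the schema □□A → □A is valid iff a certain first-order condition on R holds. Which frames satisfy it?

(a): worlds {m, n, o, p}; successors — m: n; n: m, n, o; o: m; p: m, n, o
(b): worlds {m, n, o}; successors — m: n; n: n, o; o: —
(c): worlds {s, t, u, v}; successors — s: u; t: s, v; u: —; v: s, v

(b)

Frame correspondent (Sahlqvist): ∀x ∀y (Rxy → ∃z (Rxz ∧ Rzy)) — i.e. density.
(a): fails — Rom but no z with Roz and Rzm.
(b): ✓.
(c): fails — Rsu but no z with Rsz and Rzu.
Valid on: (b).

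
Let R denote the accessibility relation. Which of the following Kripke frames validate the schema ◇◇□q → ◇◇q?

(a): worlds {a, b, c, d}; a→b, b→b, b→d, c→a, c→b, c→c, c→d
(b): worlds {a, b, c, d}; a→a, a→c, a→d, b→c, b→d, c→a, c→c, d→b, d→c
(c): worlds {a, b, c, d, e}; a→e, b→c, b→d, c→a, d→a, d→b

(b)

The schema corresponds to a generalized confluence (Geach) condition: ∀x ∀y (xR²y → ∃w (yRw ∧ xR²w)).
(a): fails — aR²d but no w with dRw and aR²w.
(b): satisfies the condition.
(c): fails — bR²a but no w with aRw and bR²w.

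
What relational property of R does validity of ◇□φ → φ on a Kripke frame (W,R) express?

This is frame-equivalent to φ → □◇φ (substitute ¬φ for φ and contrapose).
Suppose φ→□◇φ is valid. Take Rxy and set V(φ)={x}. Then φ at x, so □◇φ at x, so ◇φ at y, so some z with Ryz has φ; z=x, i.e. Ryx.

symmetry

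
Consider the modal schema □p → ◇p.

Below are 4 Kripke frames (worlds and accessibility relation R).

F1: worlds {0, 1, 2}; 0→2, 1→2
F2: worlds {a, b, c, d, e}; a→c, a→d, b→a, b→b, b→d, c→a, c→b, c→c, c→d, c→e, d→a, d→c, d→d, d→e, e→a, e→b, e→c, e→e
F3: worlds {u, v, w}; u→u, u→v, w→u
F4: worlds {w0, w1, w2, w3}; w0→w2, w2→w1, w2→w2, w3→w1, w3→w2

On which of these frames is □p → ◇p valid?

F2

Frame correspondent (Sahlqvist): ∀x ∃y Rxy — i.e. seriality.
F1: fails — world 2 has no successor.
F2: condition met.
F3: fails — world v has no successor.
F4: fails — world w1 has no successor.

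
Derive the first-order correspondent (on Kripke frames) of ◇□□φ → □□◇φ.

This is a Sahlqvist (Geach-type) schema ◇^1□^2φ → □^2◇^1φ.
First-order correspondent: ∀x ∀y ∀z ((xRy ∧ xR²z) → ∃w (yR²w ∧ zRw)).

∀x ∀y ∀z ((xRy ∧ xR²z) → ∃w (yR²w ∧ zRw))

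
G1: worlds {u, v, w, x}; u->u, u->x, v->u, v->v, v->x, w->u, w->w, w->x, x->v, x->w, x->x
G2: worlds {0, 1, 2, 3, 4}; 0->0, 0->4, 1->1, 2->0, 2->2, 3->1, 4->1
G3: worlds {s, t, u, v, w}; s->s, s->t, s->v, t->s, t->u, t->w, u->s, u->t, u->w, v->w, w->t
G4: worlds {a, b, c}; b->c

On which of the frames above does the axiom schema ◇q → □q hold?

G4

Frame correspondent (Sahlqvist): ∀x ∀y ∀z (Rxy ∧ Rxz → y = z) — i.e. partial functionality.
G1: fails — u sees both u and x.
G2: fails — 0 sees both 0 and 4.
G3: fails — s sees both s and t.
G4: holds.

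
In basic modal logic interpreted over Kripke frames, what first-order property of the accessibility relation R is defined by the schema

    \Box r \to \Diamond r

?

Suppose □r→◇r is valid. At any x set V(r)=W. Then □r at x, so ◇r at x, so x has a successor.

seriality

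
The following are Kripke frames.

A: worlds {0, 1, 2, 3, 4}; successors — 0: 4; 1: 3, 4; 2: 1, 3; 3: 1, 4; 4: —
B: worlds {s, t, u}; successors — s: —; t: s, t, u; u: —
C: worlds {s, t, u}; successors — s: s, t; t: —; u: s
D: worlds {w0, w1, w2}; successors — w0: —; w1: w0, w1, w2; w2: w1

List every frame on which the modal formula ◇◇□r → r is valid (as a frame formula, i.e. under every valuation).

The schema corresponds to a generalized confluence (Geach) condition: ∀x ∀y (xR²y → ∃w (yRw ∧ x = w)).
A: fails — 1R²1 but no w with 1Rw and 1=w.
B: fails — tR²s but no w with sRw and t=w.
C: fails — sR²t but no w with tRw and s=w.
D: fails — w1R²w0 but no w with w0Rw and w1=w.
Valid on no frame.

none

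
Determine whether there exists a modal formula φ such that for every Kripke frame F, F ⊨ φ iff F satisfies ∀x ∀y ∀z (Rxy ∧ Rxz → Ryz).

The condition is the Euclidean property. A defining modal formula is ◇r → □◇r.

Yes, by ◇r → □◇r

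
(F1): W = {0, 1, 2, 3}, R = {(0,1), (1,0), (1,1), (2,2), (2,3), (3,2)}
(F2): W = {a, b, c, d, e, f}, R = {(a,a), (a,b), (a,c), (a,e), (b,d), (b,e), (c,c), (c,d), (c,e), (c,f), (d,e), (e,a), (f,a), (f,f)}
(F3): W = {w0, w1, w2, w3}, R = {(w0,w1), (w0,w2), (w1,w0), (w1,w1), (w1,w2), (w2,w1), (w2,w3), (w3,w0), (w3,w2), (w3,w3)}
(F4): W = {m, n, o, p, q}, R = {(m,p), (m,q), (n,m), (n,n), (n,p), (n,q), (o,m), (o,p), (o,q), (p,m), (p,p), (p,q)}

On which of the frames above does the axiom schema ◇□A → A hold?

(F1)

Frame correspondent (Sahlqvist): ∀x ∀y (xRy → ∃w (yRw ∧ x = w)) — i.e. a generalized confluence (Geach) condition.
(F1): ✓.
(F2): fails — aRb but no w with bRw and a=w.
(F3): fails — w0Rw2 but no w with w2Rw and w0=w.
(F4): fails — mRq but no w with qRw and m=w.
Valid on: (F1).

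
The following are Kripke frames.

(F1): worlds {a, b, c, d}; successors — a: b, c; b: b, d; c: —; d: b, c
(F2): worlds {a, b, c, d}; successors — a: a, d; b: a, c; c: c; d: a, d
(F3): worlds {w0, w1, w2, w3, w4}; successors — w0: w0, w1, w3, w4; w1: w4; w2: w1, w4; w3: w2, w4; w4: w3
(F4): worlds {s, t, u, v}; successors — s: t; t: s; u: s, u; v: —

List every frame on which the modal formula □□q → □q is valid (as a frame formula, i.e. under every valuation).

This is the axiom for density; its first-order frame correspondent is ∀x ∀y (Rxy → ∃z (Rxz ∧ Rzy)).
(F1): fails — Rdc but no z with Rdz and Rzc.
(F2): holds.
(F3): fails — Rw3w2 but no z with Rw3z and Rzw2.
(F4): fails — Rts but no z with Rtz and Rzs.
Valid on: (F2).

(F2)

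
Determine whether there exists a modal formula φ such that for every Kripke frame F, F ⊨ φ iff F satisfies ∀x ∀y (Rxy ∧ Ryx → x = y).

Modal frame validity is preserved under surjective bounded morphisms.
The 4-cycle (worlds 0,1,2,3 with 0→1→2→3→0) is antisymmetric. Sending even-indexed worlds to a and odd-indexed worlds to b is a surjective bounded morphism onto the two-world frame with a↔b, which is not antisymmetric.
So the class is not modally definable.

Not modally definable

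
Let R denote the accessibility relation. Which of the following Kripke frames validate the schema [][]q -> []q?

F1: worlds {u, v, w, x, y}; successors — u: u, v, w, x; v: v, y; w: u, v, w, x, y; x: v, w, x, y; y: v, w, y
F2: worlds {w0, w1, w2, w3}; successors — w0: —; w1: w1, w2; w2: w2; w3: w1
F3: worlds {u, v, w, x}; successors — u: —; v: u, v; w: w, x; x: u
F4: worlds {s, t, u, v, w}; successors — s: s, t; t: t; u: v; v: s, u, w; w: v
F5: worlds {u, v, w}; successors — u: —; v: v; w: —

F1, F2, F5

This is the axiom for density; its first-order frame correspondent is forall x forall y (Rxy -> exists z (Rxz & Rzy)).
F1: ✓.
F2: ✓.
F3: fails — Rxu but no z with Rxz and Rzu.
F4: fails — Ruv but no z with Ruz and Rzv.
F5: ✓.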